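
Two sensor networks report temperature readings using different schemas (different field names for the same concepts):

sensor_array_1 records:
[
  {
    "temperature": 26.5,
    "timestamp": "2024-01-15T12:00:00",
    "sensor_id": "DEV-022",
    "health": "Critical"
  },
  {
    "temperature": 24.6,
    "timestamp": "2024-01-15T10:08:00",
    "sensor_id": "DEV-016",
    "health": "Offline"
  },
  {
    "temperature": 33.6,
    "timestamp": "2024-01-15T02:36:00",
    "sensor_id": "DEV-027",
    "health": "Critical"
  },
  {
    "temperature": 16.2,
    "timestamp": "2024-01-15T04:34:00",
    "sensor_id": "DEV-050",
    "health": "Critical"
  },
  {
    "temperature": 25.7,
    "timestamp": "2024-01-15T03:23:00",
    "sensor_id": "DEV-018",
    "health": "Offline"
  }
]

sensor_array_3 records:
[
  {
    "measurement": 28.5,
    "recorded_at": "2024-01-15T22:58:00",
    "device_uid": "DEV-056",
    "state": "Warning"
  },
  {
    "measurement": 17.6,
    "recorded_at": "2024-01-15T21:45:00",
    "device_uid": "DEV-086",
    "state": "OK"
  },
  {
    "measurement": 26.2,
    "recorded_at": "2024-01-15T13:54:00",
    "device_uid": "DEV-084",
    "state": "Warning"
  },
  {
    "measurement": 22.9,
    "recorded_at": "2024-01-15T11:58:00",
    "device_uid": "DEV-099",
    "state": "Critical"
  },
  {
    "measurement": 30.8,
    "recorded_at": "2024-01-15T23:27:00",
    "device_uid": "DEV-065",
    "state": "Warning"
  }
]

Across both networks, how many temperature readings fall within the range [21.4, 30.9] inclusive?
7

Schema mapping: "temperature" (sensor_array_1) = "measurement" (sensor_array_3) = temperature

Readings in [21.4, 30.9] from sensor_array_1: 3
Readings in [21.4, 30.9] from sensor_array_3: 4

Total count: 3 + 4 = 7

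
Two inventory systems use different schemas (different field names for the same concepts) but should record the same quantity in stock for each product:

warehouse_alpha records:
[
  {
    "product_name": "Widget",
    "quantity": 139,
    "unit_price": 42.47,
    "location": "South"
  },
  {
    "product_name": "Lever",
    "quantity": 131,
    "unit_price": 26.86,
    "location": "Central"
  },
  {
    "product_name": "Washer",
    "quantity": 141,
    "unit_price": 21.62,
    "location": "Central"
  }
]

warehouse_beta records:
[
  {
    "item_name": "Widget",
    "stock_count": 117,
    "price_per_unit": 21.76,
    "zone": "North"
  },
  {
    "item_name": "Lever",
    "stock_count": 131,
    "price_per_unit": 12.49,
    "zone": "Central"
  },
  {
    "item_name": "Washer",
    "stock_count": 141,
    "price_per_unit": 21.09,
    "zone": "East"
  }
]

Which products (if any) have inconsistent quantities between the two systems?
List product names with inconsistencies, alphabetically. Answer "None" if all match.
Widget

Schema mappings:
- "product_name" (warehouse_alpha) = "item_name" (warehouse_beta) = product name
- "quantity" (warehouse_alpha) = "stock_count" (warehouse_beta) = quantity

Comparison:
  Widget: 139 vs 117 - MISMATCH
  Lever: 131 vs 131 - MATCH
  Washer: 141 vs 141 - MATCH

Products with inconsistencies: Widget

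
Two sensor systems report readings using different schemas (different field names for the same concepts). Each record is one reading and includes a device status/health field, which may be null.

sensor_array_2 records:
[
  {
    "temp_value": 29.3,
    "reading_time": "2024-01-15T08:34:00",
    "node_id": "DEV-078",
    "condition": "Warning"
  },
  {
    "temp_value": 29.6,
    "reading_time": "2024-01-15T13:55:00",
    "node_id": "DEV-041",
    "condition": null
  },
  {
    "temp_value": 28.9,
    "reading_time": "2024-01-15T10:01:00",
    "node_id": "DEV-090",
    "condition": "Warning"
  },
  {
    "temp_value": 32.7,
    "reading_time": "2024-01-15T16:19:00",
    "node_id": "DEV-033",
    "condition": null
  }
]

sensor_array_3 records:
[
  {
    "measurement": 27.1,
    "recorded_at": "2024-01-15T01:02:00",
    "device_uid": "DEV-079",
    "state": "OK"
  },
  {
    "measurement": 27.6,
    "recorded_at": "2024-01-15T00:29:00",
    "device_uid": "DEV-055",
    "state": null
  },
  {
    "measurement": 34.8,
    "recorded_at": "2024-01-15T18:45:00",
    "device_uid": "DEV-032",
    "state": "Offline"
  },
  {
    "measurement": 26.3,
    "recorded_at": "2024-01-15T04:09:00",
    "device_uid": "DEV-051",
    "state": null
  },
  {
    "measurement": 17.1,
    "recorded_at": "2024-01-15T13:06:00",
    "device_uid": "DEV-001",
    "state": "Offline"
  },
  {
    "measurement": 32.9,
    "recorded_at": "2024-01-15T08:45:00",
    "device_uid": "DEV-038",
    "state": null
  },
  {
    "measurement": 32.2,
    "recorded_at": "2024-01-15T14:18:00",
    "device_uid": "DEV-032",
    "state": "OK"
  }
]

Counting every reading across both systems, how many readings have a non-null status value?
6

Schema mapping: "condition" (sensor_array_2) = "state" (sensor_array_3) = status

Non-null in sensor_array_2: 2
Non-null in sensor_array_3: 4

Total non-null: 2 + 4 = 6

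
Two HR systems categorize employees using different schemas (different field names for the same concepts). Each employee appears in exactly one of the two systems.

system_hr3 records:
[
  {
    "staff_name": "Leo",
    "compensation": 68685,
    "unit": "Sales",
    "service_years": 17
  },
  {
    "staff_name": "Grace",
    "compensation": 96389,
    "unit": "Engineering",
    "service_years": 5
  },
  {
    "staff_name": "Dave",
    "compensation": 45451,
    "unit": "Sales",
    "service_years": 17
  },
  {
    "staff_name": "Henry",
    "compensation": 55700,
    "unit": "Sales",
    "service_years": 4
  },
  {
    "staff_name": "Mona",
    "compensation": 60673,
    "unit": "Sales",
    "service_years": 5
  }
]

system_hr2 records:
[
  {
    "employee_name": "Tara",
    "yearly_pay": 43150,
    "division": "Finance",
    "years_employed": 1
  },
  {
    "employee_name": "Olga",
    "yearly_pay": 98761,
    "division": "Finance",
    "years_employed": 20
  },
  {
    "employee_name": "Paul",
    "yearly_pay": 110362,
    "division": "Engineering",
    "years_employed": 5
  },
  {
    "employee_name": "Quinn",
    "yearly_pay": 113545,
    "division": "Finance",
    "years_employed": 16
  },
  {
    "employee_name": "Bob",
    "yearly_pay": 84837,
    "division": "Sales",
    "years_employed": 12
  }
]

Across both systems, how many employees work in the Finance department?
3

Schema mapping: "unit" (system_hr3) = "division" (system_hr2) = department

Finance employees in system_hr3: 0
Finance employees in system_hr2: 3

Total in Finance: 0 + 3 = 3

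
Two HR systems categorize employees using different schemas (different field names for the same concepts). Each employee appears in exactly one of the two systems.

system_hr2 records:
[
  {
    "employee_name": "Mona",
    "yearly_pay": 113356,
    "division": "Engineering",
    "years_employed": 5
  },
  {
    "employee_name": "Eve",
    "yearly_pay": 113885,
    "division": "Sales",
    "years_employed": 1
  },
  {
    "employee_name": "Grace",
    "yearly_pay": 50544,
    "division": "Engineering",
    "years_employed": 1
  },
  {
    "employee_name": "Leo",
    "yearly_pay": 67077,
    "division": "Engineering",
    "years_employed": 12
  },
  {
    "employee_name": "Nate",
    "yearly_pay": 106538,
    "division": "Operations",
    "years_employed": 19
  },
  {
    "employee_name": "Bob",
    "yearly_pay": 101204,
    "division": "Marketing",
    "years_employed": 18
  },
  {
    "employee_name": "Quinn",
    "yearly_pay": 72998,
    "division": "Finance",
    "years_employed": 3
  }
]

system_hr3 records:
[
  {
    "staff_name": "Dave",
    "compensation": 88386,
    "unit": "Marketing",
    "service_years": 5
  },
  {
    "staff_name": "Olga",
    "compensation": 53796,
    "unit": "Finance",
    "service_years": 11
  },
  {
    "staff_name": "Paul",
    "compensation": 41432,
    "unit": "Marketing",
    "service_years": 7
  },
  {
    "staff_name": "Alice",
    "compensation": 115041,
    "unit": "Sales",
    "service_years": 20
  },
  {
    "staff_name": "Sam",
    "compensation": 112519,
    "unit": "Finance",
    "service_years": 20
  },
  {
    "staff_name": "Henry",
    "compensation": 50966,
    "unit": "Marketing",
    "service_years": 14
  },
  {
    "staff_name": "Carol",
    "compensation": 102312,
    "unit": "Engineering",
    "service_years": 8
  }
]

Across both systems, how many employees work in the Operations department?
1

Schema mapping: "division" (system_hr2) = "unit" (system_hr3) = department

Operations employees in system_hr2: 1
Operations employees in system_hr3: 0

Total in Operations: 1 + 0 = 1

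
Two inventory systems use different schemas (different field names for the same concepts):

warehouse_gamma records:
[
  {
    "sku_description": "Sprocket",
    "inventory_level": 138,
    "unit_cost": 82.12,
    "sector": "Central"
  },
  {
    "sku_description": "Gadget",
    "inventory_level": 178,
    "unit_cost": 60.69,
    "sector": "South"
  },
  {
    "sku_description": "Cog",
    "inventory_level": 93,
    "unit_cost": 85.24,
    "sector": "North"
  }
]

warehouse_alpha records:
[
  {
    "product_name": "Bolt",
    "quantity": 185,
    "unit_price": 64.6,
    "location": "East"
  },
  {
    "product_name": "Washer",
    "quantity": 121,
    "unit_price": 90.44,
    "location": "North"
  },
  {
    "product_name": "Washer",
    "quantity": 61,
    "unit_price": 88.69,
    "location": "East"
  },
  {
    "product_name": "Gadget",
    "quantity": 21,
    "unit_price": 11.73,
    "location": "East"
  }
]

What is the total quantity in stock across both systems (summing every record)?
797

To reconcile these schemas, identify the field holding the quantity in stock in each system:
1. In warehouse_gamma it is "inventory_level"
2. In warehouse_alpha it is "quantity"

From warehouse_gamma: 138 + 178 + 93 = 409
From warehouse_alpha: 185 + 121 + 61 + 21 = 388

Total: 409 + 388 = 797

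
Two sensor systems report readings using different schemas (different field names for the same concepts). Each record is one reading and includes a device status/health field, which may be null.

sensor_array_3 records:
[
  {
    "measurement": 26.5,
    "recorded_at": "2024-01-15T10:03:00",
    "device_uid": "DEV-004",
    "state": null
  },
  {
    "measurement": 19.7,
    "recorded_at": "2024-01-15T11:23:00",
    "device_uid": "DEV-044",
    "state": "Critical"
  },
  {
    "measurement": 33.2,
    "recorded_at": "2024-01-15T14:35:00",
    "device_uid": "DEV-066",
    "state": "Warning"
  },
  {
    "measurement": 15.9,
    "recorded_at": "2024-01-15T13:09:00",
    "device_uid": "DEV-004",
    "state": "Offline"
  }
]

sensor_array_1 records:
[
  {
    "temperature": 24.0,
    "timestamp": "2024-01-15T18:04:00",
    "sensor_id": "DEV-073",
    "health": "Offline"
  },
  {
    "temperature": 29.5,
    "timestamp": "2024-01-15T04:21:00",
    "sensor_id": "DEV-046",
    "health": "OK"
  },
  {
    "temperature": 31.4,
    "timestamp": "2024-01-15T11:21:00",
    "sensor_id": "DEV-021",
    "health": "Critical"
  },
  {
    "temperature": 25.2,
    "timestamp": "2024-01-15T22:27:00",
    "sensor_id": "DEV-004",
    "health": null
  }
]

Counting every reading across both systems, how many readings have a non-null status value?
6

Schema mapping: "state" (sensor_array_3) = "health" (sensor_array_1) = status

Non-null in sensor_array_3: 3
Non-null in sensor_array_1: 3

Total non-null: 3 + 3 = 6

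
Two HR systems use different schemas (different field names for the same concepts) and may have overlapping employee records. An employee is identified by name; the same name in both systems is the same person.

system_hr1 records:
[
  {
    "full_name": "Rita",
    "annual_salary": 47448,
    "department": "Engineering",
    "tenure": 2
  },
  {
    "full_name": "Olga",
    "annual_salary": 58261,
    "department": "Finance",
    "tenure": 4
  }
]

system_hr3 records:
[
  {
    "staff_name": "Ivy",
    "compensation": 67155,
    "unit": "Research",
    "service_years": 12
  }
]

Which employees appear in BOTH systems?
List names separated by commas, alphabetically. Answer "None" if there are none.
None

Schema mapping: "full_name" (system_hr1) = "staff_name" (system_hr3) = employee name

Names in system_hr1: ['Olga', 'Rita']
Names in system_hr3: ['Ivy']

Intersection: None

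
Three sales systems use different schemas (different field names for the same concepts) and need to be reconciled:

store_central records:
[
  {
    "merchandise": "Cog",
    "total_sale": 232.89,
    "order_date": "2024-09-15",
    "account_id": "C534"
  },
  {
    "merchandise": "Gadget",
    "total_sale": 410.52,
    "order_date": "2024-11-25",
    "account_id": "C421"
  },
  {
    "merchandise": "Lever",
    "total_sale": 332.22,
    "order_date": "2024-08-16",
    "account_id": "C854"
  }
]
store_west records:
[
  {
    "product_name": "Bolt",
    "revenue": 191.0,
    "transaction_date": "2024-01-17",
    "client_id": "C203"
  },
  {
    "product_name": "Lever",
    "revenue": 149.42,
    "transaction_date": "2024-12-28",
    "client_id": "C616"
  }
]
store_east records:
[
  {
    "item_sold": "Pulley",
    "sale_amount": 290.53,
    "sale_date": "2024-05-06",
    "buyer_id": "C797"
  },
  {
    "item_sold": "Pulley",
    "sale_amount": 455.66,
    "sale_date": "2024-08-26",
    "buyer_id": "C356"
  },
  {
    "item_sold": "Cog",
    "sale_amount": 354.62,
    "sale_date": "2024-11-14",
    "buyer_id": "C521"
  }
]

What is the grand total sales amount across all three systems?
2416.86

Schema reconciliation - all amount fields map to sale amount:

store_central (total_sale): 975.63
store_west (revenue): 340.42
store_east (sale_amount): 1100.81

Grand total: 2416.86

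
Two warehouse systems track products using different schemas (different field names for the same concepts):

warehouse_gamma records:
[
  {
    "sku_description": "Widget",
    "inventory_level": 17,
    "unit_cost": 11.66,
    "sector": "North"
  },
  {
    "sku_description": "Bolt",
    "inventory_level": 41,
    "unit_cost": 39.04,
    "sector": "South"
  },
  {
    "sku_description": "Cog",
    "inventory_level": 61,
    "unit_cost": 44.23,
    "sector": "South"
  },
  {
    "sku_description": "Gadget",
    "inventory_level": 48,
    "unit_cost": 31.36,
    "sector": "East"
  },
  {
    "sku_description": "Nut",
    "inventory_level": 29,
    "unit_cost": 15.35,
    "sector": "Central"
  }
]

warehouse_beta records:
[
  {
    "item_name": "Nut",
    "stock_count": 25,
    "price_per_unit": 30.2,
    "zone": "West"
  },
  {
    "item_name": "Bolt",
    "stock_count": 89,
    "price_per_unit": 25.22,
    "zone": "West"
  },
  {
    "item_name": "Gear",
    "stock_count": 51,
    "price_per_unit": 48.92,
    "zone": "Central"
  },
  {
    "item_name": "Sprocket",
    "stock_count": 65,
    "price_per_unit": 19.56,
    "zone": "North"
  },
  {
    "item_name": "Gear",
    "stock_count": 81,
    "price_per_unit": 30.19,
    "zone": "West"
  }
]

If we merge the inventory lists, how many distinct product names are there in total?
7

Schema mapping: "sku_description" (warehouse_gamma) = "item_name" (warehouse_beta) = product name

Products in warehouse_gamma: ['Bolt', 'Cog', 'Gadget', 'Nut', 'Widget']
Products in warehouse_beta: ['Bolt', 'Gear', 'Nut', 'Sprocket']

Union (unique products): ['Bolt', 'Cog', 'Gadget', 'Gear', 'Nut', 'Sprocket', 'Widget']
Count: 7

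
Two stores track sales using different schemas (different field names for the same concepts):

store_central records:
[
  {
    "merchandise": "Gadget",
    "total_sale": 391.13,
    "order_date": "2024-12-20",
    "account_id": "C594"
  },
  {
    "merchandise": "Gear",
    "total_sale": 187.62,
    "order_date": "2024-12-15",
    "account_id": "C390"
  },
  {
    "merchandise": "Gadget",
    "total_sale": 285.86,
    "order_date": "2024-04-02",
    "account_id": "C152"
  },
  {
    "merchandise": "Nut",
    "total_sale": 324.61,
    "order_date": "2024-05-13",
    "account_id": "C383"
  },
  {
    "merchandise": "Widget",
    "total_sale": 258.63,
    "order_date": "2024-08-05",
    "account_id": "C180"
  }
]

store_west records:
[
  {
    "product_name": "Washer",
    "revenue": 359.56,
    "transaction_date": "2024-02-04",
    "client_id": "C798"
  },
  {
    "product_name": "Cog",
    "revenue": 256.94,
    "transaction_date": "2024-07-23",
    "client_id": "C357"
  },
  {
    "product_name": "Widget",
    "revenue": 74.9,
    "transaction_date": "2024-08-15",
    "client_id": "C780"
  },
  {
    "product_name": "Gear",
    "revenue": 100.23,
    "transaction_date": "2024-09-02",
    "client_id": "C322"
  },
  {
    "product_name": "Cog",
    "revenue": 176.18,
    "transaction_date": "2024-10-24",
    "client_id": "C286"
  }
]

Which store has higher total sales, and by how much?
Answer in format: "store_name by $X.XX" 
store_central by $480.04

Schema mapping: "total_sale" (store_central) = "revenue" (store_west) = sale amount

Total for store_central: 1447.85
Total for store_west: 967.81

Difference: |1447.85 - 967.81| = 480.04
store_central has higher sales by $480.04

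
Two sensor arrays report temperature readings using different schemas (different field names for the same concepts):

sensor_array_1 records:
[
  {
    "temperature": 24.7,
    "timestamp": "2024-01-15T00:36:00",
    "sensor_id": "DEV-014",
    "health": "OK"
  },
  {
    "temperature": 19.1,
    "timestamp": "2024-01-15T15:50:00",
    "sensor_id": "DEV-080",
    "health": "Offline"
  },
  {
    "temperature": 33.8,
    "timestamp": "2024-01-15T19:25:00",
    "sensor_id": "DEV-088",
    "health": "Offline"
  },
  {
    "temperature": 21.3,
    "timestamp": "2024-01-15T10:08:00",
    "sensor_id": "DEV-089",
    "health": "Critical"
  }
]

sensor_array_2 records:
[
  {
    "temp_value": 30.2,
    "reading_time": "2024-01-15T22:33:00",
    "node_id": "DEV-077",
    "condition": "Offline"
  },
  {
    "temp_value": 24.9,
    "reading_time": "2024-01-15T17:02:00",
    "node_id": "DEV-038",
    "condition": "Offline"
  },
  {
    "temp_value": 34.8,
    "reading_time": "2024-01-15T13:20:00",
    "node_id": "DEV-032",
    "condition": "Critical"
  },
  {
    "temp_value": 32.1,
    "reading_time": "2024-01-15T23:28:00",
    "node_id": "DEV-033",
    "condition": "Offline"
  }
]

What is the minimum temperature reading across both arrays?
19.1

Schema mapping: "temperature" (sensor_array_1) = "temp_value" (sensor_array_2) = temperature reading

Minimum in sensor_array_1: 19.1
Minimum in sensor_array_2: 24.9

Overall minimum: min(19.1, 24.9) = 19.1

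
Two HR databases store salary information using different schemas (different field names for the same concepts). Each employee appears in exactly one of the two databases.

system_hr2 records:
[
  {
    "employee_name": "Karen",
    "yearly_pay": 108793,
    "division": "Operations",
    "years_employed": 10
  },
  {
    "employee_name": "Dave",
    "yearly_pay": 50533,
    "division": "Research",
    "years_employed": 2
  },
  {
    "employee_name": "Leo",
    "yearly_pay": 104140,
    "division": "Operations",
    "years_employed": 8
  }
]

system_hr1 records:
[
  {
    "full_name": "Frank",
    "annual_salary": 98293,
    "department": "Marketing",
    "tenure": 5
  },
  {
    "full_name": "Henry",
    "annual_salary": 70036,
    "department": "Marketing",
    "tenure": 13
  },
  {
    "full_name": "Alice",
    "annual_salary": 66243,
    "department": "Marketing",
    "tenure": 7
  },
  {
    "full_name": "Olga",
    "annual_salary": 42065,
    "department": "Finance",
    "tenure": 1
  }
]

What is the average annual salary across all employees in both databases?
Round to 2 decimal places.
77157.57

Schema mapping: "yearly_pay" (system_hr2) = "annual_salary" (system_hr1) = annual salary

All salaries: [108793, 50533, 104140, 98293, 70036, 66243, 42065]
Sum: 540103
Count: 7
Average: 540103 / 7 = 77157.57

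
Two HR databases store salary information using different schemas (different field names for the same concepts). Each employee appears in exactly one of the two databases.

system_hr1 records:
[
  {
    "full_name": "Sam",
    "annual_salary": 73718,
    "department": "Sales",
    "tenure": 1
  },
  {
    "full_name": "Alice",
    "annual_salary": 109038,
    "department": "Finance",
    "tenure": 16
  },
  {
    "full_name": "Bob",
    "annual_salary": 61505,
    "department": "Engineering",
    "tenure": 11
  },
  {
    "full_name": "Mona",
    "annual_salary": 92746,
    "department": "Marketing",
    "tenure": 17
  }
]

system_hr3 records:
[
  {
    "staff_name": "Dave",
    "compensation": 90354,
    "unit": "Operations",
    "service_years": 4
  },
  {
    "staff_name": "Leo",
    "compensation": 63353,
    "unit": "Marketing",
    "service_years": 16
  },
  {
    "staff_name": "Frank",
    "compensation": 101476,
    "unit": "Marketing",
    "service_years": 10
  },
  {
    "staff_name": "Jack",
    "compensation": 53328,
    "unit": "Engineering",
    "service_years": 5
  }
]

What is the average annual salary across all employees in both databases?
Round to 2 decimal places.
80689.75

Schema mapping: "annual_salary" (system_hr1) = "compensation" (system_hr3) = annual salary

All salaries: [73718, 109038, 61505, 92746, 90354, 63353, 101476, 53328]
Sum: 645518
Count: 8
Average: 645518 / 8 = 80689.75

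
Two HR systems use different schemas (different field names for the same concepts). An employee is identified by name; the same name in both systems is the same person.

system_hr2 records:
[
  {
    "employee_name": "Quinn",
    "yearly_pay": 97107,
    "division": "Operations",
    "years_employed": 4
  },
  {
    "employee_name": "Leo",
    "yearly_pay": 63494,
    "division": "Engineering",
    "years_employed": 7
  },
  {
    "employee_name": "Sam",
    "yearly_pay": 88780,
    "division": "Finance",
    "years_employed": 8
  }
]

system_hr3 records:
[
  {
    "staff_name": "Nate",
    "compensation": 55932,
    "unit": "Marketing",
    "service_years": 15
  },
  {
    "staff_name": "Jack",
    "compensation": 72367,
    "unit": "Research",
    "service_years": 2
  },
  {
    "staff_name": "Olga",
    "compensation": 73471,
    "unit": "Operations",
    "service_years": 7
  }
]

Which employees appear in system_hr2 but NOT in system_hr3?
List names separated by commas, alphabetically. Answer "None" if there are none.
Leo, Quinn, Sam

Schema mapping: "employee_name" (system_hr2) = "staff_name" (system_hr3) = employee name

Names in system_hr2: ['Leo', 'Quinn', 'Sam']
Names in system_hr3: ['Jack', 'Nate', 'Olga']

In system_hr2 but not system_hr3: ['Leo', 'Quinn', 'Sam']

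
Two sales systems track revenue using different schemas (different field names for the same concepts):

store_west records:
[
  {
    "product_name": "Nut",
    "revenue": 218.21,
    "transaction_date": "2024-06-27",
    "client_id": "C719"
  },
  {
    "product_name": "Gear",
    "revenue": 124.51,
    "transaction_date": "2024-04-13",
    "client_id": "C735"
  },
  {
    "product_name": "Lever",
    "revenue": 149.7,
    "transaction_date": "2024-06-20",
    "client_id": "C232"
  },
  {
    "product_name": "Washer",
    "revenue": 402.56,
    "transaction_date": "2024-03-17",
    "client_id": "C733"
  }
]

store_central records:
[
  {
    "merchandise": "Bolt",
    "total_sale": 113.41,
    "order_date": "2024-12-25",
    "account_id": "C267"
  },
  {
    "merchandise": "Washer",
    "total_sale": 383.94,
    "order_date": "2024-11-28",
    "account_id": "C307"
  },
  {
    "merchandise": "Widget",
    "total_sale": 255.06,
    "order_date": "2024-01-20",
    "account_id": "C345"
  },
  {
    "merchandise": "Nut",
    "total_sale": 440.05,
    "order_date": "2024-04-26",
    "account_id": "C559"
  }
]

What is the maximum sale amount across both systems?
440.05

Reconcile: "revenue" (store_west) = "total_sale" (store_central) = sale amount

Maximum in store_west: 402.56
Maximum in store_central: 440.05

Overall maximum: max(402.56, 440.05) = 440.05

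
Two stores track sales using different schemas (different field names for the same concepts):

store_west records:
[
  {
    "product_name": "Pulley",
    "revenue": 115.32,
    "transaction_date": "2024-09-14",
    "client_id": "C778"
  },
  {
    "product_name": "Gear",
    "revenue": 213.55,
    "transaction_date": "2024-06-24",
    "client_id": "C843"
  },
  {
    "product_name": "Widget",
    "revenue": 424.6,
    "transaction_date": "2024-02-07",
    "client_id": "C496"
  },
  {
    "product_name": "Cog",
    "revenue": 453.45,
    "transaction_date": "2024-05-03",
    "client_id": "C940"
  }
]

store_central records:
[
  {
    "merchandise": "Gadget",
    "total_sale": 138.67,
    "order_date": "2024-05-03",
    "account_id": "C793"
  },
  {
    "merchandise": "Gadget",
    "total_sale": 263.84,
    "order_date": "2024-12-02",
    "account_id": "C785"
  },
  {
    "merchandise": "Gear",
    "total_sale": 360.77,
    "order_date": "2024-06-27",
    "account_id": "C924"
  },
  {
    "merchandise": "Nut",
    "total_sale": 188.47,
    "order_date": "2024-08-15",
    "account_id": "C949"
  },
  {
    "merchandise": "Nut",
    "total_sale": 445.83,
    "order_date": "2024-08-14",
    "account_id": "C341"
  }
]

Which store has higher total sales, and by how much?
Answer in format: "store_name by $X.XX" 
store_central by $190.66

Schema mapping: "revenue" (store_west) = "total_sale" (store_central) = sale amount

Total for store_west: 1206.92
Total for store_central: 1397.58

Difference: |1206.92 - 1397.58| = 190.66
store_central has higher sales by $190.66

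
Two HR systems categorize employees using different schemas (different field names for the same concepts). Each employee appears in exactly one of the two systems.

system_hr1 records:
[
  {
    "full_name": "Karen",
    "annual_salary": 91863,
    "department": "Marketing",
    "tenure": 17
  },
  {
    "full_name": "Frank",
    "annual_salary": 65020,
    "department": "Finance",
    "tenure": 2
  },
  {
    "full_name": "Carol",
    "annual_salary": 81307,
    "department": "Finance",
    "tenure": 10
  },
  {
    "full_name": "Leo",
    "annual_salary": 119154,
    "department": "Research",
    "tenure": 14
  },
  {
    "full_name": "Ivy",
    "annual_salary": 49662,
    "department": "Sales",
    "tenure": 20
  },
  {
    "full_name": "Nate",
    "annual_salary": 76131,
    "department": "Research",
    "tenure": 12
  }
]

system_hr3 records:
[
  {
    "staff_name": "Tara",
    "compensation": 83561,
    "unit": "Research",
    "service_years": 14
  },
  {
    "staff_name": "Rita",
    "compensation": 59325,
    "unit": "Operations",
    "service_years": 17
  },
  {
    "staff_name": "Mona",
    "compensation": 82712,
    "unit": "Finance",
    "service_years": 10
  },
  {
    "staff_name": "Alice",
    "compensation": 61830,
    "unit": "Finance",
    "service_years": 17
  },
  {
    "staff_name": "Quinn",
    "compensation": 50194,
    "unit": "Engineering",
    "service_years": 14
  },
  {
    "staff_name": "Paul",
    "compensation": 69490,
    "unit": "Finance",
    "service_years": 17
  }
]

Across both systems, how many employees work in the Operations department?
1

Schema mapping: "department" (system_hr1) = "unit" (system_hr3) = department

Operations employees in system_hr1: 0
Operations employees in system_hr3: 1

Total in Operations: 0 + 1 = 1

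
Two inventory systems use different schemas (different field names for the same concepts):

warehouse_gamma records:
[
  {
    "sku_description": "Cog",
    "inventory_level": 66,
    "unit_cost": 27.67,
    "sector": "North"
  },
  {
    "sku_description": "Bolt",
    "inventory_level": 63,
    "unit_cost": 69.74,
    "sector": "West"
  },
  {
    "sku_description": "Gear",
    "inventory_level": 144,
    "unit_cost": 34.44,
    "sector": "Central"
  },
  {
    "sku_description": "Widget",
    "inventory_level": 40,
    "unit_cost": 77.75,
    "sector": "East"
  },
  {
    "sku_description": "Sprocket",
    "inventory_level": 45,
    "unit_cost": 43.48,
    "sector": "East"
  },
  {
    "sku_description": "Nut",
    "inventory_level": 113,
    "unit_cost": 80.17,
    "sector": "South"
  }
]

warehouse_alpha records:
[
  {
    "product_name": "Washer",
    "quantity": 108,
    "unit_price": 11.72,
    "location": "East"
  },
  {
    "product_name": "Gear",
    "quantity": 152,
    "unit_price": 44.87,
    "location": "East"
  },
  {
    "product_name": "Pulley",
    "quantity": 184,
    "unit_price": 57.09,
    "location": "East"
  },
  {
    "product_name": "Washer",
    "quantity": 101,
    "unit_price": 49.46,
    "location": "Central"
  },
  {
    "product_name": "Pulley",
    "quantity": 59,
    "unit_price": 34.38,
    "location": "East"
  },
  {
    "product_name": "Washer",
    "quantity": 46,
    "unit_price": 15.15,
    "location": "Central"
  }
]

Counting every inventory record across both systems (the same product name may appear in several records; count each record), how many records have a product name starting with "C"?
1

Schema mapping: "sku_description" (warehouse_gamma) = "product_name" (warehouse_alpha) = product name

Records with product name starting with "C" in warehouse_gamma: 1
Records with product name starting with "C" in warehouse_alpha: 0

Total: 1 + 0 = 1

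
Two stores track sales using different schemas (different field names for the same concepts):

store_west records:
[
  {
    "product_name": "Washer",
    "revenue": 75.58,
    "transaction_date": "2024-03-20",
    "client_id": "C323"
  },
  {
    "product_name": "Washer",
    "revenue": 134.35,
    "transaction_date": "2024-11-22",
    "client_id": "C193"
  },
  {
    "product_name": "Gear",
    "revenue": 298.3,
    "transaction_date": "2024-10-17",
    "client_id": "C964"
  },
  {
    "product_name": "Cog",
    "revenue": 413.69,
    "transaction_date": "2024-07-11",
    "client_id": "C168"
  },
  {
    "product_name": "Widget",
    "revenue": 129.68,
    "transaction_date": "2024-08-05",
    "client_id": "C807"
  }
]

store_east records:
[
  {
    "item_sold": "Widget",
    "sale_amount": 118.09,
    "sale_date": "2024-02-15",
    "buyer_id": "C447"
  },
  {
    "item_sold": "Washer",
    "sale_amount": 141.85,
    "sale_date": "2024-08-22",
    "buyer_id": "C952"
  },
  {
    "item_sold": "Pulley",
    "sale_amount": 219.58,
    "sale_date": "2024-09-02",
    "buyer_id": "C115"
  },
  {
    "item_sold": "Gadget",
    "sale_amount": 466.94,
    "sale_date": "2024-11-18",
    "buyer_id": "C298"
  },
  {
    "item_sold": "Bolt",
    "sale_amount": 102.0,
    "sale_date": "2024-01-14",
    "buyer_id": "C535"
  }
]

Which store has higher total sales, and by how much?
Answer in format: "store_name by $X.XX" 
store_west by $3.14

Schema mapping: "revenue" (store_west) = "sale_amount" (store_east) = sale amount

Total for store_west: 1051.60
Total for store_east: 1048.46

Difference: |1051.60 - 1048.46| = 3.14
store_west has higher sales by $3.14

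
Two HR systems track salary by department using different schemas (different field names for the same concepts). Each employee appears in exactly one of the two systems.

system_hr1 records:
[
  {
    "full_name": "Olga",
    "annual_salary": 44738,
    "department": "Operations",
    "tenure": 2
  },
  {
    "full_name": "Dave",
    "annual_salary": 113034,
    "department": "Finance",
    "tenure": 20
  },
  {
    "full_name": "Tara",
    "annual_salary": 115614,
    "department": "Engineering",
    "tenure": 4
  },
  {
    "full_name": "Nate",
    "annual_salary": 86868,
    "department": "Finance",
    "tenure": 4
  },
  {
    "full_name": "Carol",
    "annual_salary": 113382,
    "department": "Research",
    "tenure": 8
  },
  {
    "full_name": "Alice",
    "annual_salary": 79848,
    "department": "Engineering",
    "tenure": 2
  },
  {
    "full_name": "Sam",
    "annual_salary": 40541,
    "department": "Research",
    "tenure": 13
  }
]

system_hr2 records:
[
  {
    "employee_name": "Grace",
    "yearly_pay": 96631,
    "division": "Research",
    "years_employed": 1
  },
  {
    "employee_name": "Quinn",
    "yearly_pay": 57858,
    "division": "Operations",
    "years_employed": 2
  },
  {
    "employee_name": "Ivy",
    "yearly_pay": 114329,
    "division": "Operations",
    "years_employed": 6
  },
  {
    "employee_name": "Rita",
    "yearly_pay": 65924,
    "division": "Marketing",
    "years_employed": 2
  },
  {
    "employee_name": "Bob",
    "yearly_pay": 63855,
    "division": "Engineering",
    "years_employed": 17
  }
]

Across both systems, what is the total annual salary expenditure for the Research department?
250554

Schema mappings:
- "department" (system_hr1) = "division" (system_hr2) = department
- "annual_salary" (system_hr1) = "yearly_pay" (system_hr2) = salary

Research salaries from system_hr1: 153923
Research salaries from system_hr2: 96631

Total: 153923 + 96631 = 250554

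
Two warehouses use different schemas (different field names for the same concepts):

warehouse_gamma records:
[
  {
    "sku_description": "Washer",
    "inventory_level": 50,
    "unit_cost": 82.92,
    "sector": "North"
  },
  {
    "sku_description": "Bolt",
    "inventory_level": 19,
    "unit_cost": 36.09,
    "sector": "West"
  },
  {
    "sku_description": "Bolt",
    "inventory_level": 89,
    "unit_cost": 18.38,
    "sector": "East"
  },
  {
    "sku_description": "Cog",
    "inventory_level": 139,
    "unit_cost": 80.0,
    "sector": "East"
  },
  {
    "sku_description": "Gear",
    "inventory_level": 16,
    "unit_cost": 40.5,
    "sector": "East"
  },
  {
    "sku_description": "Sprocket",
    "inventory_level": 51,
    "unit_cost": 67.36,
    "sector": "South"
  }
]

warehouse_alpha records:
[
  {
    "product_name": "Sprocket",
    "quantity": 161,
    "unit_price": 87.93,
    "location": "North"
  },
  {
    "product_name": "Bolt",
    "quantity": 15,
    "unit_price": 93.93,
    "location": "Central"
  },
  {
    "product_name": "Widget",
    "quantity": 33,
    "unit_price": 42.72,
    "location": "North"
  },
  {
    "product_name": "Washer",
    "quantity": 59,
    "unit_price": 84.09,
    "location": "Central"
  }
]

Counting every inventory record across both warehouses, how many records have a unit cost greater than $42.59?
7

Schema mapping: "unit_cost" (warehouse_gamma) = "unit_price" (warehouse_alpha) = unit cost

Records > $42.59 in warehouse_gamma: 3
Records > $42.59 in warehouse_alpha: 4

Total count: 3 + 4 = 7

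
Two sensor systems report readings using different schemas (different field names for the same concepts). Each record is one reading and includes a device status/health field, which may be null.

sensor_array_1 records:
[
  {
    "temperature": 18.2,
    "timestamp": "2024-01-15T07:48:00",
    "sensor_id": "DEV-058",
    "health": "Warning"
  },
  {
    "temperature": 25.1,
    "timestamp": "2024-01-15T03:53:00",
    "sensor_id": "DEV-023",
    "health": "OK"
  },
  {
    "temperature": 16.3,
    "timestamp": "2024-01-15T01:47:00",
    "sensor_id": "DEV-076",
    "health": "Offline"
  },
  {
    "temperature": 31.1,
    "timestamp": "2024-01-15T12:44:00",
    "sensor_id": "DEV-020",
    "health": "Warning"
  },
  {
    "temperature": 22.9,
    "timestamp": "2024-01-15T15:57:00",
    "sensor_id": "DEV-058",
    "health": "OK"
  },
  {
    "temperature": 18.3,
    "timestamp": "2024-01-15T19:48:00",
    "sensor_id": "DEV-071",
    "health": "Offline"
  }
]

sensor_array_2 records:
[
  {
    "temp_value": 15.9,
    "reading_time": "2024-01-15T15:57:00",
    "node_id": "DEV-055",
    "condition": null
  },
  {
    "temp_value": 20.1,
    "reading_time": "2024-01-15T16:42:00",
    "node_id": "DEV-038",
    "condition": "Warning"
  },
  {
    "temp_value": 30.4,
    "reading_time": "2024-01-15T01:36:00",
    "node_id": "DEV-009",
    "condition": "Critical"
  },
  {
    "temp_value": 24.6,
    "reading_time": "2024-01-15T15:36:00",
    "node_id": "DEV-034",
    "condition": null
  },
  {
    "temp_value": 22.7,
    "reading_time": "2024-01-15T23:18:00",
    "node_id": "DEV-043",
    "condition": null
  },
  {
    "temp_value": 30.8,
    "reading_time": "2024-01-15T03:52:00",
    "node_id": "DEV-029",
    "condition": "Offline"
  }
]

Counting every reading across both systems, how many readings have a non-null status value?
9

Schema mapping: "health" (sensor_array_1) = "condition" (sensor_array_2) = status

Non-null in sensor_array_1: 6
Non-null in sensor_array_2: 3

Total non-null: 6 + 3 = 9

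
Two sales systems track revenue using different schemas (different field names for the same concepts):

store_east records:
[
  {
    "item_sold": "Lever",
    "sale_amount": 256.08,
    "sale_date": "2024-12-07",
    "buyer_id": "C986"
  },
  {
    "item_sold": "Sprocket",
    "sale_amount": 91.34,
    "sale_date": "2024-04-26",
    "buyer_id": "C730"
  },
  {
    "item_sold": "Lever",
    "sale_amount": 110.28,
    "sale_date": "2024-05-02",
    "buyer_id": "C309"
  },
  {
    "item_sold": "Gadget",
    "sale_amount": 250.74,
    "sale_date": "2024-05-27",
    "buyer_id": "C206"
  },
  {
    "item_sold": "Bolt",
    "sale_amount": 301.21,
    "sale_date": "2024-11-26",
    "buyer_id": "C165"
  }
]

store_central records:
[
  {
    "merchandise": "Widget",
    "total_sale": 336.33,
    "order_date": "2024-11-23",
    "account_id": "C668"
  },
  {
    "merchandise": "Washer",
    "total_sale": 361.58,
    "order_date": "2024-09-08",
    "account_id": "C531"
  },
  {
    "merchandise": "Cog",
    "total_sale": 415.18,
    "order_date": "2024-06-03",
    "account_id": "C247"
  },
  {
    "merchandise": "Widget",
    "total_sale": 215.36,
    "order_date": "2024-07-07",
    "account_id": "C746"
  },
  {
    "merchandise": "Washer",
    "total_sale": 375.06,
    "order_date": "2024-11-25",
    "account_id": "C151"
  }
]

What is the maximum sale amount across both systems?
415.18

Reconcile: "sale_amount" (store_east) = "total_sale" (store_central) = sale amount

Maximum in store_east: 301.21
Maximum in store_central: 415.18

Overall maximum: max(301.21, 415.18) = 415.18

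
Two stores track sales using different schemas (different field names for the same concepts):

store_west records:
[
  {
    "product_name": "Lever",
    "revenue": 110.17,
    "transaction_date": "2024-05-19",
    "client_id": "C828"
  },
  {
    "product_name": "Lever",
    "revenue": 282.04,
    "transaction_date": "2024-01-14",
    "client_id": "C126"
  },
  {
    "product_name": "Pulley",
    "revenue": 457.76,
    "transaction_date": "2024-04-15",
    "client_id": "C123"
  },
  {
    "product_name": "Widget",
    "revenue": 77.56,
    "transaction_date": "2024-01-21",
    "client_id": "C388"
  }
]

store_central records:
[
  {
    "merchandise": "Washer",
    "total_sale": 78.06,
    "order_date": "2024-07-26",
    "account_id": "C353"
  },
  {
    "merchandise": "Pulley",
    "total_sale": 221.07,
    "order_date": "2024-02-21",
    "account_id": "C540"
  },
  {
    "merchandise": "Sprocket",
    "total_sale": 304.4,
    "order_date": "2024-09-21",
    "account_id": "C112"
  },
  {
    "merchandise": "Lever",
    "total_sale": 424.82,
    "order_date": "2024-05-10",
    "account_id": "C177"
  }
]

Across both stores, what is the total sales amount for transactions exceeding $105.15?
1800.26

Schema mapping: "revenue" (store_west) = "total_sale" (store_central) = sale amount

Sum of sales > $105.15 in store_west: 849.97
Sum of sales > $105.15 in store_central: 950.29

Total: 849.97 + 950.29 = 1800.26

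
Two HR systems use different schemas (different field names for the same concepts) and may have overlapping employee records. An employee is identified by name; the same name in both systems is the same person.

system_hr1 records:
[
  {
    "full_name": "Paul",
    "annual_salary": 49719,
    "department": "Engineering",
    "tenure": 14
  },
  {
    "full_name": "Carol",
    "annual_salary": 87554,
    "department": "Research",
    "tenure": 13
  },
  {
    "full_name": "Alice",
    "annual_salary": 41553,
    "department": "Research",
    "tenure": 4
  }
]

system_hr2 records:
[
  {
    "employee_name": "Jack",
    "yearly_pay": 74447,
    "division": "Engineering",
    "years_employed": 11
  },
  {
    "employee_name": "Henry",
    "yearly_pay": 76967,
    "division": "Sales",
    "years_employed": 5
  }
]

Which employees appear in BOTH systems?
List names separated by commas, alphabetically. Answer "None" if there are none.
None

Schema mapping: "full_name" (system_hr1) = "employee_name" (system_hr2) = employee name

Names in system_hr1: ['Alice', 'Carol', 'Paul']
Names in system_hr2: ['Henry', 'Jack']

Intersection: None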